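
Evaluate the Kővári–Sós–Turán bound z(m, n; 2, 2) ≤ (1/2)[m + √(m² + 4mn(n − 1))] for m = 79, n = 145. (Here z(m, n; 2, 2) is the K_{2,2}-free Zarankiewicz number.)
z(79, 145; 2, 2) ≤ (1/2)[79 + √(79² + 4·79·145·144)] = (1/2)[79 + √6604321] = 1324.4437

Kővári–Sós–Turán: let r_1, ..., r_79 be the row sums and z = Σ r_i the total number of 1s. Each pair of columns can share at most one row with both entries 1 (else a 2×2 all-ones block appears), so Σ_i C(r_i, 2) ≤ C(145, 2) = 10440. By convexity Σ_i C(r_i, 2) ≥ 79·C(z/79, 2) = z(z − 79)/(2·79), giving z² − 79z − 79·145·144 ≤ 0 and hence z ≤ (1/2)[79 + √(6241 + 4·1649520)] = (1/2)[79 + √6604321] ≈ (1/2)(79 + 2569.8874) = 1324.4437.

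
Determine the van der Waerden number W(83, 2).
W(83, 2) = 83 + 1 = 84

A 2-term AP is any pair of integers, so a monochromatic 2-AP exists iff some colour is used at least twice. With 83 colours, the colouring i ↦ i on {1, ..., 83} uses each colour once, avoiding any monochromatic pair, so W(83, 2) > 83. For {1, ..., 84}, pigeonhole forces two integers of the same colour, which form a monochromatic 2-AP. Hence W(83, 2) = 84.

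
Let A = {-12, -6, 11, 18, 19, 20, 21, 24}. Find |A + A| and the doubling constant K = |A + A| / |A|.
K = |A + A| / |A| = 31/8

Enumerate A + A = {a + b : a, b ∈ A}. With |A| = 8, there are |A|^2 = 64 ordered sum pairs; collecting distinct values, A + A = {-24, -18, -12, -1, 5, 6, 7, 8, 9, 12, 13, 14, 15, 18, 22, 29, 30, 31, 32, 35, 36, 37, 38, 39, 40, 41, 42, 43, 44, 45, 48}, so |A + A| = 31. Thus K = 31/8. For comparison, the minimum possible |A + A| over all 8-element sets is 2·8 − 1 = 15 (so min K = 15/8), attained only by arithmetic progressions.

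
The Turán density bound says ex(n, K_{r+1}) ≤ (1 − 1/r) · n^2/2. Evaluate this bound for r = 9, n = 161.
Turán density bound = (8/9) · 161^2/2 = 103684/9 ≈ 11520.4444

Turán's theorem: ex(n, K_{r+1}) is achieved by the complete r-partite Turán graph T(n, r) with parts as balanced as possible, and is at most (1 − 1/r) · n^2/2. For r = 9, n = 161: the density bound is (8/9) · 25921/2 = 103684/9 ≈ 11520.4444. The integer-valued extremum is e(T(161, 9)) = 11520, which is strictly less than the density bound 103684/9 since 9 ∤ 161 (the parts of T(161, 9) cannot all be equal).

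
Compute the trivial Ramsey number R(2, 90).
R(2, 90) = 90

R(2, k) = k for all k ≥ 2: in a 2-colouring of K_k, either some edge is red (a red K_2) or all edges are blue (a blue K_k). And K_{89} coloured all-blue has no blue K_90, so R(2, 90) > 89. Hence R(2, 90) = 90.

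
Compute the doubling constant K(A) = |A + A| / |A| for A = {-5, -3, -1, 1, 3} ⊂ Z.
K = |A + A| / |A| = 9/5

Enumerate A + A = {a + b : a, b ∈ A}. With |A| = 5, there are |A|^2 = 25 ordered sum pairs; collecting distinct values, A + A = {-10, -8, -6, -4, -2, 0, 2, 4, 6}, so |A + A| = 9. Thus K = 9/5. Here |A + A| = 2|A| − 1 = 9, the minimum possible — so K = 9/5 is minimal, which holds iff A is an arithmetic progression.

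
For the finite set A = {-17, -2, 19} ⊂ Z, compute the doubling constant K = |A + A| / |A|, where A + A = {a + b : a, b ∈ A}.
K = |A + A| / |A| = 6/3 = 2

Enumerate A + A = {a + b : a, b ∈ A}. With |A| = 3, there are |A|^2 = 9 ordered sum pairs; collecting distinct values, A + A = {-34, -19, -4, 2, 17, 38}, so |A + A| = 6. Thus K = 6/3 = 2. For comparison, the minimum possible |A + A| over all 3-element sets is 2·3 − 1 = 5 (so min K = 5/3), attained only by arithmetic progressions.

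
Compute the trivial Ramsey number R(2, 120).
R(2, 120) = 120

R(2, k) = k for all k ≥ 2: in a 2-colouring of K_k, either some edge is red (a red K_2) or all edges are blue (a blue K_k). And K_{119} coloured all-blue has no blue K_120, so R(2, 120) > 119. Hence R(2, 120) = 120.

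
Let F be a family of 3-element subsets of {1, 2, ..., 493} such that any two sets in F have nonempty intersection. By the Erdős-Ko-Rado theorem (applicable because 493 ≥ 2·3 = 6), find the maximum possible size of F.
max |F| = C(492, 2) = 120786

Erdős-Ko-Rado (1961): when n ≥ 2k, max |F| = C(n−1, k−1). The bound is attained by the star {A : i ∈ A} for any fixed i ∈ [n]. Here C(493−1, 3−1) = C(492, 2) = 120786.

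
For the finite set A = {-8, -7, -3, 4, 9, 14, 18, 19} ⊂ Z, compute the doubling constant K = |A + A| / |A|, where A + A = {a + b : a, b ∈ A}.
K = |A + A| / |A| = 29/8

Enumerate A + A = {a + b : a, b ∈ A}. With |A| = 8, there are |A|^2 = 64 ordered sum pairs; collecting distinct values, A + A = {-16, -15, -14, -11, -10, -6, -4, -3, 1, 2, 6, 7, 8, 10, 11, 12, 13, 15, 16, 18, 22, 23, 27, 28, 32, 33, 36, 37, 38}, so |A + A| = 29. Thus K = 29/8. For comparison, the minimum possible |A + A| over all 8-element sets is 2·8 − 1 = 15 (so min K = 15/8), attained only by arithmetic progressions.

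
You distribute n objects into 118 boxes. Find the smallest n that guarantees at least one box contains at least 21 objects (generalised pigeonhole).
n = (21 − 1)·118 + 1 = 2361

By the generalised pigeonhole principle, to guarantee some box contains ≥ r objects we need more than (r − 1) · k objects total. Threshold: n = (r − 1) · k + 1. With r = 21 and k = 118: n = 20 · 118 + 1 = 2360 + 1 = 2361. For n = 2360 = 20 · 118, we can put exactly 20 objects in every box, avoiding 21 in any single one — so 2361 is tight.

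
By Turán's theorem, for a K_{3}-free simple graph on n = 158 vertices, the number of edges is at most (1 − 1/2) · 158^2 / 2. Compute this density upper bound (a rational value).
Turán density bound = (1/2) · 158^2/2 = 6241

Turán's theorem: ex(n, K_{r+1}) is achieved by the complete r-partite Turán graph T(n, r) with parts as balanced as possible, and is at most (1 − 1/r) · n^2/2. For r = 2, n = 158: the density bound is (1/2) · 24964/2 = 6241. Since 2 ∣ 158, the Turán graph T(158, 2) has parts of equal size 79, and its edge count e(T(158, 2)) = 6241 attains the density bound exactly.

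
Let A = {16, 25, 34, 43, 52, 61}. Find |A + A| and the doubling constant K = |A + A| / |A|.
K = |A + A| / |A| = 11/6

Enumerate A + A = {a + b : a, b ∈ A}. With |A| = 6, there are |A|^2 = 36 ordered sum pairs; collecting distinct values, A + A = {32, 41, 50, 59, 68, 77, 86, 95, 104, 113, 122}, so |A + A| = 11. Thus K = 11/6. Here |A + A| = 2|A| − 1 = 11, the minimum possible — so K = 11/6 is minimal, which holds iff A is an arithmetic progression.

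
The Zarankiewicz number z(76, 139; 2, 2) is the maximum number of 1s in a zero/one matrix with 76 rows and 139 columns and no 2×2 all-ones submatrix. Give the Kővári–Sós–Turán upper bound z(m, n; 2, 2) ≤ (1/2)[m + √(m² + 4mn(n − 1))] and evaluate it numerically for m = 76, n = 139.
z(76, 139; 2, 2) ≤ (1/2)[76 + √(76² + 4·76·139·138)] = (1/2)[76 + √5837104] = 1246.005

Kővári–Sós–Turán: let r_1, ..., r_76 be the row sums and z = Σ r_i the total number of 1s. Each pair of columns can share at most one row with both entries 1 (else a 2×2 all-ones block appears), so Σ_i C(r_i, 2) ≤ C(139, 2) = 9591. By convexity Σ_i C(r_i, 2) ≥ 76·C(z/76, 2) = z(z − 76)/(2·76), giving z² − 76z − 76·139·138 ≤ 0 and hence z ≤ (1/2)[76 + √(5776 + 4·1457832)] = (1/2)[76 + √5837104] ≈ (1/2)(76 + 2416.0099) = 1246.005.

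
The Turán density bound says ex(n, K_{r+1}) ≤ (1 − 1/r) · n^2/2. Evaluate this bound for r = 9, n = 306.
Turán density bound = (8/9) · 306^2/2 = 41616

Turán's theorem: ex(n, K_{r+1}) is achieved by the complete r-partite Turán graph T(n, r) with parts as balanced as possible, and is at most (1 − 1/r) · n^2/2. For r = 9, n = 306: the density bound is (8/9) · 93636/2 = 41616. Since 9 ∣ 306, the Turán graph T(306, 9) has parts of equal size 34, and its edge count e(T(306, 9)) = 41616 attains the density bound exactly.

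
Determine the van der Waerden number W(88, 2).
W(88, 2) = 88 + 1 = 89

A 2-term AP is any pair of integers, so a monochromatic 2-AP exists iff some colour is used at least twice. With 88 colours, the colouring i ↦ i on {1, ..., 88} uses each colour once, avoiding any monochromatic pair, so W(88, 2) > 88. For {1, ..., 89}, pigeonhole forces two integers of the same colour, which form a monochromatic 2-AP. Hence W(88, 2) = 89.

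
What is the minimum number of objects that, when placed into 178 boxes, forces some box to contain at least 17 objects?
n = (17 − 1)·178 + 1 = 2849

By the generalised pigeonhole principle, to guarantee some box contains ≥ r objects we need more than (r − 1) · k objects total. Threshold: n = (r − 1) · k + 1. With r = 17 and k = 178: n = 16 · 178 + 1 = 2848 + 1 = 2849. For n = 2848 = 16 · 178, we can put exactly 16 objects in every box, avoiding 17 in any single one — so 2849 is tight.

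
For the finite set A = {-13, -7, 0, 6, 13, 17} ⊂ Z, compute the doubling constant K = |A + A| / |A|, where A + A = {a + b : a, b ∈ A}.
K = |A + A| / |A| = 18/6 = 3

Enumerate A + A = {a + b : a, b ∈ A}. With |A| = 6, there are |A|^2 = 36 ordered sum pairs; collecting distinct values, A + A = {-26, -20, -14, -13, -7, -1, 0, 4, 6, 10, 12, 13, 17, 19, 23, 26, 30, 34}, so |A + A| = 18. Thus K = 18/6 = 3. For comparison, the minimum possible |A + A| over all 6-element sets is 2·6 − 1 = 11 (so min K = 11/6), attained only by arithmetic progressions.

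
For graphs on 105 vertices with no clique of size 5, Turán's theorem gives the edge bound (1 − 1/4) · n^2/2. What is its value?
Turán density bound = (3/4) · 105^2/2 = 33075/8 ≈ 4134.375

Turán's theorem: ex(n, K_{r+1}) is achieved by the complete r-partite Turán graph T(n, r) with parts as balanced as possible, and is at most (1 − 1/r) · n^2/2. For r = 4, n = 105: the density bound is (3/4) · 11025/2 = 33075/8 ≈ 4134.375. The integer-valued extremum is e(T(105, 4)) = 4134, which is strictly less than the density bound 33075/8 since 4 ∤ 105 (the parts of T(105, 4) cannot all be equal).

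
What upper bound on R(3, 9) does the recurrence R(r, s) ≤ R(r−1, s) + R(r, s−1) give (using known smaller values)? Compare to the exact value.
R(3, 9) ≤ R(2, 9) + R(3, 8) = 9 + 28 = 37; exact value R(3, 9) = 36.

The Erdős–Szekeres recurrence R(r, s) ≤ R(r−1, s) + R(r, s−1) applied to (r, s) = (3, 9) gives
  R(3, 9) ≤ R(2, 9) + R(3, 8) = 9 + 28 = 37.
(Recall R(2, k) = k and R is symmetric.) The recurrence is not tight here (it gives 37, but the exact value is R(3, 9) = 36); the tight upper bound requires a sharper argument than the simple recurrence, combined with a lower-bound construction on K_{35}.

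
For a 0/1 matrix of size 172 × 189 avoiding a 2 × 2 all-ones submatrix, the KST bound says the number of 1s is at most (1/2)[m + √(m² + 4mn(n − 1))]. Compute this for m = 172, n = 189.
z(172, 189; 2, 2) ≤ (1/2)[172 + √(172² + 4·172·189·188)] = (1/2)[172 + √24475600] = 2559.641

Kővári–Sós–Turán: let r_1, ..., r_172 be the row sums and z = Σ r_i the total number of 1s. Each pair of columns can share at most one row with both entries 1 (else a 2×2 all-ones block appears), so Σ_i C(r_i, 2) ≤ C(189, 2) = 17766. By convexity Σ_i C(r_i, 2) ≥ 172·C(z/172, 2) = z(z − 172)/(2·172), giving z² − 172z − 172·189·188 ≤ 0 and hence z ≤ (1/2)[172 + √(29584 + 4·6111504)] = (1/2)[172 + √24475600] ≈ (1/2)(172 + 4947.2821) = 2559.641.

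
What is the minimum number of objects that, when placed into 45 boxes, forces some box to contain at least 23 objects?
n = (23 − 1)·45 + 1 = 991

By the generalised pigeonhole principle, to guarantee some box contains ≥ r objects we need more than (r − 1) · k objects total. Threshold: n = (r − 1) · k + 1. With r = 23 and k = 45: n = 22 · 45 + 1 = 990 + 1 = 991. For n = 990 = 22 · 45, we can put exactly 22 objects in every box, avoiding 23 in any single one — so 991 is tight.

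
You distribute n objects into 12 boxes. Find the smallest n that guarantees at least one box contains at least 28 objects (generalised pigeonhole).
n = (28 − 1)·12 + 1 = 325

By the generalised pigeonhole principle, to guarantee some box contains ≥ r objects we need more than (r − 1) · k objects total. Threshold: n = (r − 1) · k + 1. With r = 28 and k = 12: n = 27 · 12 + 1 = 324 + 1 = 325. For n = 324 = 27 · 12, we can put exactly 27 objects in every box, avoiding 28 in any single one — so 325 is tight.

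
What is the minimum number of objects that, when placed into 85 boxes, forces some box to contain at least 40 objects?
n = (40 − 1)·85 + 1 = 3316

By the generalised pigeonhole principle, to guarantee some box contains ≥ r objects we need more than (r − 1) · k objects total. Threshold: n = (r − 1) · k + 1. With r = 40 and k = 85: n = 39 · 85 + 1 = 3315 + 1 = 3316. For n = 3315 = 39 · 85, we can put exactly 39 objects in every box, avoiding 40 in any single one — so 3316 is tight.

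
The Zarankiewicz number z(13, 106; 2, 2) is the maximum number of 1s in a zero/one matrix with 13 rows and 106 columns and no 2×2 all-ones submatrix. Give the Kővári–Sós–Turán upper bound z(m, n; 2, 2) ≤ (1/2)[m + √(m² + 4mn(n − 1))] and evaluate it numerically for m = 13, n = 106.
z(13, 106; 2, 2) ≤ (1/2)[13 + √(13² + 4·13·106·105)] = (1/2)[13 + √578929] = 386.9369

Kővári–Sós–Turán: let r_1, ..., r_13 be the row sums and z = Σ r_i the total number of 1s. Each pair of columns can share at most one row with both entries 1 (else a 2×2 all-ones block appears), so Σ_i C(r_i, 2) ≤ C(106, 2) = 5565. By convexity Σ_i C(r_i, 2) ≥ 13·C(z/13, 2) = z(z − 13)/(2·13), giving z² − 13z − 13·106·105 ≤ 0 and hence z ≤ (1/2)[13 + √(169 + 4·144690)] = (1/2)[13 + √578929] ≈ (1/2)(13 + 760.8738) = 386.9369.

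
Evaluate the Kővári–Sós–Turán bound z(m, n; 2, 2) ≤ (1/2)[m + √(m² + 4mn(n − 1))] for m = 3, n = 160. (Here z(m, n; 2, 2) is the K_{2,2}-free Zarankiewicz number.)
z(3, 160; 2, 2) ≤ (1/2)[3 + √(3² + 4·3·160·159)] = (1/2)[3 + √305289] = 277.7648

Kővári–Sós–Turán: let r_1, ..., r_3 be the row sums and z = Σ r_i the total number of 1s. Each pair of columns can share at most one row with both entries 1 (else a 2×2 all-ones block appears), so Σ_i C(r_i, 2) ≤ C(160, 2) = 12720. By convexity Σ_i C(r_i, 2) ≥ 3·C(z/3, 2) = z(z − 3)/(2·3), giving z² − 3z − 3·160·159 ≤ 0 and hence z ≤ (1/2)[3 + √(9 + 4·76320)] = (1/2)[3 + √305289] ≈ (1/2)(3 + 552.5296) = 277.7648.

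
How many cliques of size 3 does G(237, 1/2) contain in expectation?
E[# K_3] = C(237, 3) · (1/2)^C(3, 2) = 2190670 / 2^3 = 1095335/4 = 273833.75

For each 3-subset S of vertices (there are C(237, 3) = 2190670 such S), let X_S = 1 if S induces a K_3 (all C(3, 2) = 3 edges present). Then P(X_S = 1) = (1/2)^3 = 1/8. By linearity of expectation, E[# K_3] = C(237, 3) · (1/2)^3 = 2190670 / 8 = 1095335/4 = 273833.75.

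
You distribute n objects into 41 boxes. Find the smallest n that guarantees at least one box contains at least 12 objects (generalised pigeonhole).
n = (12 − 1)·41 + 1 = 452

By the generalised pigeonhole principle, to guarantee some box contains ≥ r objects we need more than (r − 1) · k objects total. Threshold: n = (r − 1) · k + 1. With r = 12 and k = 41: n = 11 · 41 + 1 = 451 + 1 = 452. For n = 451 = 11 · 41, we can put exactly 11 objects in every box, avoiding 12 in any single one — so 452 is tight.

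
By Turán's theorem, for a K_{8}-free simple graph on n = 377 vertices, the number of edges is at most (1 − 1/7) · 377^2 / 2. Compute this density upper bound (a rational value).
Turán density bound = (6/7) · 377^2/2 = 426387/7 ≈ 60912.4286

Turán's theorem: ex(n, K_{r+1}) is achieved by the complete r-partite Turán graph T(n, r) with parts as balanced as possible, and is at most (1 − 1/r) · n^2/2. For r = 7, n = 377: the density bound is (6/7) · 142129/2 = 426387/7 ≈ 60912.4286. The integer-valued extremum is e(T(377, 7)) = 60912, which is strictly less than the density bound 426387/7 since 7 ∤ 377 (the parts of T(377, 7) cannot all be equal).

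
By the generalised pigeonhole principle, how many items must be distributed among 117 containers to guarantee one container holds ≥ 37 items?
n = (37 − 1)·117 + 1 = 4213

By the generalised pigeonhole principle, to guarantee some box contains ≥ r objects we need more than (r − 1) · k objects total. Threshold: n = (r − 1) · k + 1. With r = 37 and k = 117: n = 36 · 117 + 1 = 4212 + 1 = 4213. For n = 4212 = 36 · 117, we can put exactly 36 objects in every box, avoiding 37 in any single one — so 4213 is tight.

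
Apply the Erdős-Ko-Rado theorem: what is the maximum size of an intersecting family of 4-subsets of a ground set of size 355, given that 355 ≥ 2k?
max |F| = C(354, 3) = 7331104

The Erdős-Ko-Rado theorem states: for n ≥ 2k, an intersecting family of k-subsets of an n-element set has size at most C(n − 1, k − 1), with equality for 'star' families {A ⊆ [n] : |A| = k, i ∈ A} (fix an element i). For n = 355, k = 4: C(354, 3) = 7331104.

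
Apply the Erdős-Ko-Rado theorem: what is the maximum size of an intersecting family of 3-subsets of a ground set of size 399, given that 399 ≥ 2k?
max |F| = C(398, 2) = 79003

The Erdős-Ko-Rado theorem states: for n ≥ 2k, an intersecting family of k-subsets of an n-element set has size at most C(n − 1, k − 1), with equality for 'star' families {A ⊆ [n] : |A| = k, i ∈ A} (fix an element i). For n = 399, k = 3: C(398, 2) = 79003.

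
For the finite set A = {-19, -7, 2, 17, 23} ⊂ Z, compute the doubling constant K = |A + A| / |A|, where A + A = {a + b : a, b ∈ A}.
K = |A + A| / |A| = 14/5

Enumerate A + A = {a + b : a, b ∈ A}. With |A| = 5, there are |A|^2 = 25 ordered sum pairs; collecting distinct values, A + A = {-38, -26, -17, -14, -5, -2, 4, 10, 16, 19, 25, 34, 40, 46}, so |A + A| = 14. Thus K = 14/5. For comparison, the minimum possible |A + A| over all 5-element sets is 2·5 − 1 = 9 (so min K = 9/5), attained only by arithmetic progressions.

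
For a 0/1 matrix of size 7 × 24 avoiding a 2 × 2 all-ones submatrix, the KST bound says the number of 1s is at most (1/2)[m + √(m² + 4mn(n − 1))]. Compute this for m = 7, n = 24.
z(7, 24; 2, 2) ≤ (1/2)[7 + √(7² + 4·7·24·23)] = (1/2)[7 + √15505] = 65.7595

Kővári–Sós–Turán: let r_1, ..., r_7 be the row sums and z = Σ r_i the total number of 1s. Each pair of columns can share at most one row with both entries 1 (else a 2×2 all-ones block appears), so Σ_i C(r_i, 2) ≤ C(24, 2) = 276. By convexity Σ_i C(r_i, 2) ≥ 7·C(z/7, 2) = z(z − 7)/(2·7), giving z² − 7z − 7·24·23 ≤ 0 and hence z ≤ (1/2)[7 + √(49 + 4·3864)] = (1/2)[7 + √15505] ≈ (1/2)(7 + 124.5191) = 65.7595.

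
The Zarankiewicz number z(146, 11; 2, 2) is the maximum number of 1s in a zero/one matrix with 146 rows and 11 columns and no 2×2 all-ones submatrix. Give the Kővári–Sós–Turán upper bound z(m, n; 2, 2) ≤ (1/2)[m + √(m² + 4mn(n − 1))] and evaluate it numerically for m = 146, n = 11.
z(146, 11; 2, 2) ≤ (1/2)[146 + √(146² + 4·146·11·10)] = (1/2)[146 + √85556] = 219.2498

Kővári–Sós–Turán: let r_1, ..., r_146 be the row sums and z = Σ r_i the total number of 1s. Each pair of columns can share at most one row with both entries 1 (else a 2×2 all-ones block appears), so Σ_i C(r_i, 2) ≤ C(11, 2) = 55. By convexity Σ_i C(r_i, 2) ≥ 146·C(z/146, 2) = z(z − 146)/(2·146), giving z² − 146z − 146·11·10 ≤ 0 and hence z ≤ (1/2)[146 + √(21316 + 4·16060)] = (1/2)[146 + √85556] ≈ (1/2)(146 + 292.4996) = 219.2498.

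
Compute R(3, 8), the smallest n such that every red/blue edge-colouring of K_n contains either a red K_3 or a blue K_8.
R(3, 8) = 28

Lower bound: an explicit 2-colouring of K_{27} (typically a Paley-type or other structured construction) avoids a red K_3 and a blue K_8, showing R(3, 8) > 27.
Upper bound: the simple Erdős–Szekeres recurrence only gives R(3, 8) ≤ 31; the tight bound R(3, 8) ≤ 28 requires a sharper case analysis (or computer search) of 2-colourings of K_{28}.
Hence R(3, 8) = 28.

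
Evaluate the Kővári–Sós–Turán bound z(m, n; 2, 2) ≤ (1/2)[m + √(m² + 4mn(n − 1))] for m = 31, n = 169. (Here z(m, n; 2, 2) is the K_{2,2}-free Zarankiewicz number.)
z(31, 169; 2, 2) ≤ (1/2)[31 + √(31² + 4·31·169·168)] = (1/2)[31 + √3521569] = 953.7922

Kővári–Sós–Turán: let r_1, ..., r_31 be the row sums and z = Σ r_i the total number of 1s. Each pair of columns can share at most one row with both entries 1 (else a 2×2 all-ones block appears), so Σ_i C(r_i, 2) ≤ C(169, 2) = 14196. By convexity Σ_i C(r_i, 2) ≥ 31·C(z/31, 2) = z(z − 31)/(2·31), giving z² − 31z − 31·169·168 ≤ 0 and hence z ≤ (1/2)[31 + √(961 + 4·880152)] = (1/2)[31 + √3521569] ≈ (1/2)(31 + 1876.5844) = 953.7922.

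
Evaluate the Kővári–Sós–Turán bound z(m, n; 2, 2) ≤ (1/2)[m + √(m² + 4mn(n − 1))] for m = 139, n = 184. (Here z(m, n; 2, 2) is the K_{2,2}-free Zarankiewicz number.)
z(139, 184; 2, 2) ≤ (1/2)[139 + √(139² + 4·139·184·183)] = (1/2)[139 + √18740953] = 2234.0411

Kővári–Sós–Turán: let r_1, ..., r_139 be the row sums and z = Σ r_i the total number of 1s. Each pair of columns can share at most one row with both entries 1 (else a 2×2 all-ones block appears), so Σ_i C(r_i, 2) ≤ C(184, 2) = 16836. By convexity Σ_i C(r_i, 2) ≥ 139·C(z/139, 2) = z(z − 139)/(2·139), giving z² − 139z − 139·184·183 ≤ 0 and hence z ≤ (1/2)[139 + √(19321 + 4·4680408)] = (1/2)[139 + √18740953] ≈ (1/2)(139 + 4329.0822) = 2234.0411.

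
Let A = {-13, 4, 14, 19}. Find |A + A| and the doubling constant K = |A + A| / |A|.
K = |A + A| / |A| = 10/4 = 5/2

Enumerate A + A = {a + b : a, b ∈ A}. With |A| = 4, there are |A|^2 = 16 ordered sum pairs; collecting distinct values, A + A = {-26, -9, 1, 6, 8, 18, 23, 28, 33, 38}, so |A + A| = 10. Thus K = 10/4 = 5/2. For comparison, the minimum possible |A + A| over all 4-element sets is 2·4 − 1 = 7 (so min K = 7/4), attained only by arithmetic progressions.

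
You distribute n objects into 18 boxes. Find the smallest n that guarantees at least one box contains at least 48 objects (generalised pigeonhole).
n = (48 − 1)·18 + 1 = 847

By the generalised pigeonhole principle, to guarantee some box contains ≥ r objects we need more than (r − 1) · k objects total. Threshold: n = (r − 1) · k + 1. With r = 48 and k = 18: n = 47 · 18 + 1 = 846 + 1 = 847. For n = 846 = 47 · 18, we can put exactly 47 objects in every box, avoiding 48 in any single one — so 847 is tight.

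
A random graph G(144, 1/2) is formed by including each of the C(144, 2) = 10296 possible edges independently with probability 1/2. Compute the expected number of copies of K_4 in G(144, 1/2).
E[# K_4] = C(144, 4) · (1/2)^C(4, 2) = 17178876 / 2^6 = 4294719/16 = 268419.9375

For each 4-subset S of vertices (there are C(144, 4) = 17178876 such S), let X_S = 1 if S induces a K_4 (all C(4, 2) = 6 edges present). Then P(X_S = 1) = (1/2)^6 = 1/64. By linearity of expectation, E[# K_4] = C(144, 4) · (1/2)^6 = 17178876 / 64 = 4294719/16 = 268419.9375.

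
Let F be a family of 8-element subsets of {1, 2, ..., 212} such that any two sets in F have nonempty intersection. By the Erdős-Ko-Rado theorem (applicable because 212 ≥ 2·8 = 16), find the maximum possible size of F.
max |F| = C(211, 7) = 3340967581380

Erdős-Ko-Rado (1961): when n ≥ 2k, max |F| = C(n−1, k−1). The bound is attained by the star {A : i ∈ A} for any fixed i ∈ [n]. Here C(212−1, 8−1) = C(211, 7) = 3340967581380.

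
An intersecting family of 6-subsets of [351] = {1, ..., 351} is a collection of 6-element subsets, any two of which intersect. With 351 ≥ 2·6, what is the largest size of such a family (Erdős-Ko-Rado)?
max |F| = C(350, 5) = 42530162570

Erdős-Ko-Rado (1961): when n ≥ 2k, max |F| = C(n−1, k−1). The bound is attained by the star {A : i ∈ A} for any fixed i ∈ [n]. Here C(351−1, 6−1) = C(350, 5) = 42530162570.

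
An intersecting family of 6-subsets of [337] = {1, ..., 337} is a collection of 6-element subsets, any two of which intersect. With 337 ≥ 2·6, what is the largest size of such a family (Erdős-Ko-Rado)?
max |F| = C(336, 5) = 34636310352

The Erdős-Ko-Rado theorem states: for n ≥ 2k, an intersecting family of k-subsets of an n-element set has size at most C(n − 1, k − 1), with equality for 'star' families {A ⊆ [n] : |A| = k, i ∈ A} (fix an element i). For n = 337, k = 6: C(336, 5) = 34636310352.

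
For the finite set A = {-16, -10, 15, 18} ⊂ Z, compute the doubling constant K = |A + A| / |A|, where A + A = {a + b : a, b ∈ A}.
K = |A + A| / |A| = 10/4 = 5/2

Enumerate A + A = {a + b : a, b ∈ A}. With |A| = 4, there are |A|^2 = 16 ordered sum pairs; collecting distinct values, A + A = {-32, -26, -20, -1, 2, 5, 8, 30, 33, 36}, so |A + A| = 10. Thus K = 10/4 = 5/2. For comparison, the minimum possible |A + A| over all 4-element sets is 2·4 − 1 = 7 (so min K = 7/4), attained only by arithmetic progressions.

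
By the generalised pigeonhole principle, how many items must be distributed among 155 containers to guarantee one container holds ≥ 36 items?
n = (36 − 1)·155 + 1 = 5426

By the generalised pigeonhole principle, to guarantee some box contains ≥ r objects we need more than (r − 1) · k objects total. Threshold: n = (r − 1) · k + 1. With r = 36 and k = 155: n = 35 · 155 + 1 = 5425 + 1 = 5426. For n = 5425 = 35 · 155, we can put exactly 35 objects in every box, avoiding 36 in any single one — so 5426 is tight.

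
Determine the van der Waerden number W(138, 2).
W(138, 2) = 138 + 1 = 139

A 2-term AP is any pair of integers, so a monochromatic 2-AP exists iff some colour is used at least twice. With 138 colours, the colouring i ↦ i on {1, ..., 138} uses each colour once, avoiding any monochromatic pair, so W(138, 2) > 138. For {1, ..., 139}, pigeonhole forces two integers of the same colour, which form a monochromatic 2-AP. Hence W(138, 2) = 139.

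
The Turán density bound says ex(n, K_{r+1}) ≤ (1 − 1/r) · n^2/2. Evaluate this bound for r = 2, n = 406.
Turán density bound = (1/2) · 406^2/2 = 41209

Turán's theorem: ex(n, K_{r+1}) is achieved by the complete r-partite Turán graph T(n, r) with parts as balanced as possible, and is at most (1 − 1/r) · n^2/2. For r = 2, n = 406: the density bound is (1/2) · 164836/2 = 41209. Since 2 ∣ 406, the Turán graph T(406, 2) has parts of equal size 203, and its edge count e(T(406, 2)) = 41209 attains the density bound exactly.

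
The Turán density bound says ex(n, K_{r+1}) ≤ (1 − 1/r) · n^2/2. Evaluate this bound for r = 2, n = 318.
Turán density bound = (1/2) · 318^2/2 = 25281

Turán's theorem: ex(n, K_{r+1}) is achieved by the complete r-partite Turán graph T(n, r) with parts as balanced as possible, and is at most (1 − 1/r) · n^2/2. For r = 2, n = 318: the density bound is (1/2) · 101124/2 = 25281. Since 2 ∣ 318, the Turán graph T(318, 2) has parts of equal size 159, and its edge count e(T(318, 2)) = 25281 attains the density bound exactly.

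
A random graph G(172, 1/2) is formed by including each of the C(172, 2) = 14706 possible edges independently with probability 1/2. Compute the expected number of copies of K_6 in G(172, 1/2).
E[# K_6] = C(172, 6) · (1/2)^C(6, 2) = 32927096748 / 2^15 = 8231774187/8192 ≈ 1004855.247437

For each 6-subset S of vertices (there are C(172, 6) = 32927096748 such S), let X_S = 1 if S induces a K_6 (all C(6, 2) = 15 edges present). Then P(X_S = 1) = (1/2)^15 = 1/32768. By linearity of expectation, E[# K_6] = C(172, 6) · (1/2)^15 = 32927096748 / 32768 = 8231774187/8192 ≈ 1004855.247437.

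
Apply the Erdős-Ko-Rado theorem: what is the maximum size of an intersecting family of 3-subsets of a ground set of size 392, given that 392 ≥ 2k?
max |F| = C(391, 2) = 76245

Erdős-Ko-Rado (1961): when n ≥ 2k, max |F| = C(n−1, k−1). The bound is attained by the star {A : i ∈ A} for any fixed i ∈ [n]. Here C(392−1, 3−1) = C(391, 2) = 76245.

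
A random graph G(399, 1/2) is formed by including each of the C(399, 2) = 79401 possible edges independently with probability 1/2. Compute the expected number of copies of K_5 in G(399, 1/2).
E[# K_5] = C(399, 5) · (1/2)^C(5, 2) = 82178367579 / 2^10 ≈ 80252312.088867

For each 5-subset S of vertices (there are C(399, 5) = 82178367579 such S), let X_S = 1 if S induces a K_5 (all C(5, 2) = 10 edges present). Then P(X_S = 1) = (1/2)^10 = 1/1024. By linearity of expectation, E[# K_5] = C(399, 5) · (1/2)^10 = 82178367579 / 1024 ≈ 80252312.088867.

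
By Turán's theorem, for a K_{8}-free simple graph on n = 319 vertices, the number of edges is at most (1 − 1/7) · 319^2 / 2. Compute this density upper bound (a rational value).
Turán density bound = (6/7) · 319^2/2 = 305283/7 ≈ 43611.8571

Turán's theorem: ex(n, K_{r+1}) is achieved by the complete r-partite Turán graph T(n, r) with parts as balanced as possible, and is at most (1 − 1/r) · n^2/2. For r = 7, n = 319: the density bound is (6/7) · 101761/2 = 305283/7 ≈ 43611.8571. The integer-valued extremum is e(T(319, 7)) = 43611, which is strictly less than the density bound 305283/7 since 7 ∤ 319 (the parts of T(319, 7) cannot all be equal).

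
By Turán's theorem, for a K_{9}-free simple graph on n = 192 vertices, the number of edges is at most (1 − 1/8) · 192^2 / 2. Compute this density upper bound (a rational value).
Turán density bound = (7/8) · 192^2/2 = 16128

Turán's theorem: ex(n, K_{r+1}) is achieved by the complete r-partite Turán graph T(n, r) with parts as balanced as possible, and is at most (1 − 1/r) · n^2/2. For r = 8, n = 192: the density bound is (7/8) · 36864/2 = 16128. Since 8 ∣ 192, the Turán graph T(192, 8) has parts of equal size 24, and its edge count e(T(192, 8)) = 16128 attains the density bound exactly.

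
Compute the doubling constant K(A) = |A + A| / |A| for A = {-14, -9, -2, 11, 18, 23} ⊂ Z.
K = |A + A| / |A| = 19/6

Enumerate A + A = {a + b : a, b ∈ A}. With |A| = 6, there are |A|^2 = 36 ordered sum pairs; collecting distinct values, A + A = {-28, -23, -18, -16, -11, -4, -3, 2, 4, 9, 14, 16, 21, 22, 29, 34, 36, 41, 46}, so |A + A| = 19. Thus K = 19/6. For comparison, the minimum possible |A + A| over all 6-element sets is 2·6 − 1 = 11 (so min K = 11/6), attained only by arithmetic progressions.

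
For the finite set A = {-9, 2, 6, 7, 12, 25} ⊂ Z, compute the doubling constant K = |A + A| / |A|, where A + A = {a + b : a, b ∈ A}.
K = |A + A| / |A| = 20/6 = 10/3

Enumerate A + A = {a + b : a, b ∈ A}. With |A| = 6, there are |A|^2 = 36 ordered sum pairs; collecting distinct values, A + A = {-18, -7, -3, -2, 3, 4, 8, 9, 12, 13, 14, 16, 18, 19, 24, 27, 31, 32, 37, 50}, so |A + A| = 20. Thus K = 20/6 = 10/3. For comparison, the minimum possible |A + A| over all 6-element sets is 2·6 − 1 = 11 (so min K = 11/6), attained only by arithmetic progressions.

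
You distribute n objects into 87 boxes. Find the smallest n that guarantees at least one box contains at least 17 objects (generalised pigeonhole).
n = (17 − 1)·87 + 1 = 1393

By the generalised pigeonhole principle, to guarantee some box contains ≥ r objects we need more than (r − 1) · k objects total. Threshold: n = (r − 1) · k + 1. With r = 17 and k = 87: n = 16 · 87 + 1 = 1392 + 1 = 1393. For n = 1392 = 16 · 87, we can put exactly 16 objects in every box, avoiding 17 in any single one — so 1393 is tight.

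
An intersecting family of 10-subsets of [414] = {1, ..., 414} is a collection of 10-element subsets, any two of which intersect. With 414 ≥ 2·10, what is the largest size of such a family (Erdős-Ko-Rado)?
max |F| = C(413, 9) = 882406808776026765

Erdős-Ko-Rado (1961): when n ≥ 2k, max |F| = C(n−1, k−1). The bound is attained by the star {A : i ∈ A} for any fixed i ∈ [n]. Here C(414−1, 10−1) = C(413, 9) = 882406808776026765.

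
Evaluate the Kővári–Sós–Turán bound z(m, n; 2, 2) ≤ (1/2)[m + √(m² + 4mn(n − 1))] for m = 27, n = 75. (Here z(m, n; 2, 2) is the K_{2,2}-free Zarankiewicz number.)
z(27, 75; 2, 2) ≤ (1/2)[27 + √(27² + 4·27·75·74)] = (1/2)[27 + √600129] = 400.84

Kővári–Sós–Turán: let r_1, ..., r_27 be the row sums and z = Σ r_i the total number of 1s. Each pair of columns can share at most one row with both entries 1 (else a 2×2 all-ones block appears), so Σ_i C(r_i, 2) ≤ C(75, 2) = 2775. By convexity Σ_i C(r_i, 2) ≥ 27·C(z/27, 2) = z(z − 27)/(2·27), giving z² − 27z − 27·75·74 ≤ 0 and hence z ≤ (1/2)[27 + √(729 + 4·149850)] = (1/2)[27 + √600129] ≈ (1/2)(27 + 774.6799) = 400.84.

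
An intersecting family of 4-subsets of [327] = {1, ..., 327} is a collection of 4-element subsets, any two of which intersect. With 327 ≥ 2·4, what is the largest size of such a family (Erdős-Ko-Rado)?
max |F| = C(326, 3) = 5721300

The Erdős-Ko-Rado theorem states: for n ≥ 2k, an intersecting family of k-subsets of an n-element set has size at most C(n − 1, k − 1), with equality for 'star' families {A ⊆ [n] : |A| = k, i ∈ A} (fix an element i). For n = 327, k = 4: C(326, 3) = 5721300.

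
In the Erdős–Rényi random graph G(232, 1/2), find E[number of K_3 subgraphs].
E[# K_3] = C(232, 3) · (1/2)^C(3, 2) = 2054360 / 2^3 = 256795

For each 3-subset S of vertices (there are C(232, 3) = 2054360 such S), let X_S = 1 if S induces a K_3 (all C(3, 2) = 3 edges present). Then P(X_S = 1) = (1/2)^3 = 1/8. By linearity of expectation, E[# K_3] = C(232, 3) · (1/2)^3 = 2054360 / 8 = 256795.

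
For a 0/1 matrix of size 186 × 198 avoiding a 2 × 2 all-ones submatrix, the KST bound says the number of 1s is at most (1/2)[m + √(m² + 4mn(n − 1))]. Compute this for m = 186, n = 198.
z(186, 198; 2, 2) ≤ (1/2)[186 + √(186² + 4·186·198·197)] = (1/2)[186 + √29055060] = 2788.1373

Kővári–Sós–Turán: let r_1, ..., r_186 be the row sums and z = Σ r_i the total number of 1s. Each pair of columns can share at most one row with both entries 1 (else a 2×2 all-ones block appears), so Σ_i C(r_i, 2) ≤ C(198, 2) = 19503. By convexity Σ_i C(r_i, 2) ≥ 186·C(z/186, 2) = z(z − 186)/(2·186), giving z² − 186z − 186·198·197 ≤ 0 and hence z ≤ (1/2)[186 + √(34596 + 4·7255116)] = (1/2)[186 + √29055060] ≈ (1/2)(186 + 5390.2746) = 2788.1373.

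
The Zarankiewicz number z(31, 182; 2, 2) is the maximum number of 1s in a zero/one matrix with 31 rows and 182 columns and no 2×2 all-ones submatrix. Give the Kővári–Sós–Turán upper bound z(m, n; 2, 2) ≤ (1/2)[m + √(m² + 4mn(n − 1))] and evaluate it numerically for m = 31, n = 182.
z(31, 182; 2, 2) ≤ (1/2)[31 + √(31² + 4·31·182·181)] = (1/2)[31 + √4085769] = 1026.1643

Kővári–Sós–Turán: let r_1, ..., r_31 be the row sums and z = Σ r_i the total number of 1s. Each pair of columns can share at most one row with both entries 1 (else a 2×2 all-ones block appears), so Σ_i C(r_i, 2) ≤ C(182, 2) = 16471. By convexity Σ_i C(r_i, 2) ≥ 31·C(z/31, 2) = z(z − 31)/(2·31), giving z² − 31z − 31·182·181 ≤ 0 and hence z ≤ (1/2)[31 + √(961 + 4·1021202)] = (1/2)[31 + √4085769] ≈ (1/2)(31 + 2021.3285) = 1026.1643.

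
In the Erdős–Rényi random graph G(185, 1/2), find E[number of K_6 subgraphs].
E[# K_6] = C(185, 6) · (1/2)^C(6, 2) = 51301564860 / 2^15 = 12825391215/8192 ≈ 1565599.513550

For each 6-subset S of vertices (there are C(185, 6) = 51301564860 such S), let X_S = 1 if S induces a K_6 (all C(6, 2) = 15 edges present). Then P(X_S = 1) = (1/2)^15 = 1/32768. By linearity of expectation, E[# K_6] = C(185, 6) · (1/2)^15 = 51301564860 / 32768 = 12825391215/8192 ≈ 1565599.513550.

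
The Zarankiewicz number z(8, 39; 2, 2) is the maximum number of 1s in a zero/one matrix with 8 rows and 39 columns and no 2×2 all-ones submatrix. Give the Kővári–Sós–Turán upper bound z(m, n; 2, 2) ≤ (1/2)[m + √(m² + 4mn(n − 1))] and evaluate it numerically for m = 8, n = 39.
z(8, 39; 2, 2) ≤ (1/2)[8 + √(8² + 4·8·39·38)] = (1/2)[8 + √47488] = 112.9587

Kővári–Sós–Turán: let r_1, ..., r_8 be the row sums and z = Σ r_i the total number of 1s. Each pair of columns can share at most one row with both entries 1 (else a 2×2 all-ones block appears), so Σ_i C(r_i, 2) ≤ C(39, 2) = 741. By convexity Σ_i C(r_i, 2) ≥ 8·C(z/8, 2) = z(z − 8)/(2·8), giving z² − 8z − 8·39·38 ≤ 0 and hence z ≤ (1/2)[8 + √(64 + 4·11856)] = (1/2)[8 + √47488] ≈ (1/2)(8 + 217.9174) = 112.9587.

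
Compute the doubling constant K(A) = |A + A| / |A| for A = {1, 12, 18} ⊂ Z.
K = |A + A| / |A| = 6/3 = 2

Enumerate A + A = {a + b : a, b ∈ A}. With |A| = 3, there are |A|^2 = 9 ordered sum pairs; collecting distinct values, A + A = {2, 13, 19, 24, 30, 36}, so |A + A| = 6. Thus K = 6/3 = 2. For comparison, the minimum possible |A + A| over all 3-element sets is 2·3 − 1 = 5 (so min K = 5/3), attained only by arithmetic progressions.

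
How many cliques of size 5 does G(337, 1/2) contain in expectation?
E[# K_5] = C(337, 5) · (1/2)^C(5, 2) = 35157941532 / 2^10 = 8789485383/256 ≈ 34333927.277344

For each 5-subset S of vertices (there are C(337, 5) = 35157941532 such S), let X_S = 1 if S induces a K_5 (all C(5, 2) = 10 edges present). Then P(X_S = 1) = (1/2)^10 = 1/1024. By linearity of expectation, E[# K_5] = C(337, 5) · (1/2)^10 = 35157941532 / 1024 = 8789485383/256 ≈ 34333927.277344.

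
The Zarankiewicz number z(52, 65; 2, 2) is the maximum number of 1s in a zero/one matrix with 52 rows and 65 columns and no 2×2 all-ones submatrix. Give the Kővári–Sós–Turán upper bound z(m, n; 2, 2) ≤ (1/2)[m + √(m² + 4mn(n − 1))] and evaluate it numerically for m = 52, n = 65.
z(52, 65; 2, 2) ≤ (1/2)[52 + √(52² + 4·52·65·64)] = (1/2)[52 + √867984] = 491.8283

Kővári–Sós–Turán: let r_1, ..., r_52 be the row sums and z = Σ r_i the total number of 1s. Each pair of columns can share at most one row with both entries 1 (else a 2×2 all-ones block appears), so Σ_i C(r_i, 2) ≤ C(65, 2) = 2080. By convexity Σ_i C(r_i, 2) ≥ 52·C(z/52, 2) = z(z − 52)/(2·52), giving z² − 52z − 52·65·64 ≤ 0 and hence z ≤ (1/2)[52 + √(2704 + 4·216320)] = (1/2)[52 + √867984] ≈ (1/2)(52 + 931.6566) = 491.8283.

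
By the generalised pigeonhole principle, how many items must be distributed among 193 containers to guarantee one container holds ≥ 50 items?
n = (50 − 1)·193 + 1 = 9458

By the generalised pigeonhole principle, to guarantee some box contains ≥ r objects we need more than (r − 1) · k objects total. Threshold: n = (r − 1) · k + 1. With r = 50 and k = 193: n = 49 · 193 + 1 = 9457 + 1 = 9458. For n = 9457 = 49 · 193, we can put exactly 49 objects in every box, avoiding 50 in any single one — so 9458 is tight.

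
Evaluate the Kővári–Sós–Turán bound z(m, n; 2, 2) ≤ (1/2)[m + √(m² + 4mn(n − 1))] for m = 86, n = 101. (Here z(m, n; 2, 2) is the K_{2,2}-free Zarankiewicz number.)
z(86, 101; 2, 2) ≤ (1/2)[86 + √(86² + 4·86·101·100)] = (1/2)[86 + √3481796] = 975.9786

Kővári–Sós–Turán: let r_1, ..., r_86 be the row sums and z = Σ r_i the total number of 1s. Each pair of columns can share at most one row with both entries 1 (else a 2×2 all-ones block appears), so Σ_i C(r_i, 2) ≤ C(101, 2) = 5050. By convexity Σ_i C(r_i, 2) ≥ 86·C(z/86, 2) = z(z − 86)/(2·86), giving z² − 86z − 86·101·100 ≤ 0 and hence z ≤ (1/2)[86 + √(7396 + 4·868600)] = (1/2)[86 + √3481796] ≈ (1/2)(86 + 1865.9571) = 975.9786.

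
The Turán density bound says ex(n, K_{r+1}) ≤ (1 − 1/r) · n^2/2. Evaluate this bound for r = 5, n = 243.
Turán density bound = (4/5) · 243^2/2 = 118098/5 ≈ 23619.6

Turán's theorem: ex(n, K_{r+1}) is achieved by the complete r-partite Turán graph T(n, r) with parts as balanced as possible, and is at most (1 − 1/r) · n^2/2. For r = 5, n = 243: the density bound is (4/5) · 59049/2 = 118098/5 ≈ 23619.6. The integer-valued extremum is e(T(243, 5)) = 23619, which is strictly less than the density bound 118098/5 since 5 ∤ 243 (the parts of T(243, 5) cannot all be equal).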